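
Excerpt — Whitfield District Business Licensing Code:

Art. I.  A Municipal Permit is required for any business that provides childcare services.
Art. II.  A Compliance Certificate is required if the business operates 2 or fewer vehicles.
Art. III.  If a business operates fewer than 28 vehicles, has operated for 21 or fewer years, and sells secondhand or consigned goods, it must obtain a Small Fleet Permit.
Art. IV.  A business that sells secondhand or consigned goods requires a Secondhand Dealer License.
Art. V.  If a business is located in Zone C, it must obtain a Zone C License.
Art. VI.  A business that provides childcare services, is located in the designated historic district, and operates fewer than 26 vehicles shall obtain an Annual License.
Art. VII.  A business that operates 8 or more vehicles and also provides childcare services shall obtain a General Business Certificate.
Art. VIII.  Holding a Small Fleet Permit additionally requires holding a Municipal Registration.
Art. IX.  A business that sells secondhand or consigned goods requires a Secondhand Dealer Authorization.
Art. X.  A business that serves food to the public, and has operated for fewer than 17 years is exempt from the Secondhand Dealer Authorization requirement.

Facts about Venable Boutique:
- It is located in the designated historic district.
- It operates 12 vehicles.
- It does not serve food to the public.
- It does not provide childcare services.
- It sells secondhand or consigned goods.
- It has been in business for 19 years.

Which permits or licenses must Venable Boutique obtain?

Art. I. does not provide childcare services → Municipal Permit not required.
Art. II. vehicles 12 > 2 → Compliance Certificate not required.
Art. III. vehicles 12 < 28; years in business 19 ≤ 21; sells secondhand or consigned goods → Small Fleet Permit required.
Art. IV. sells secondhand or consigned goods → Secondhand Dealer License required.
Art. V. is located in the designated historic district (not: is located in Zone C) → Zone C License not required.
Art. VI. does not provide childcare services; is located in the designated historic district; vehicles 12 < 26 → Annual License not required.
Art. VII. vehicles 12 ≥ 8; does not provide childcare services → General Business Certificate not required.
Art. VIII. Small Fleet Permit is required → Municipal Registration also required.
Art. IX. sells secondhand or consigned goods → Secondhand Dealer Authorization required.
Art. X. does not serve food to the public; years in business 19 ≥ 17 → Secondhand Dealer Authorization exemption does not apply.

Municipal Registration, Secondhand Dealer Authorization, Secondhand Dealer License, Small Fleet Permit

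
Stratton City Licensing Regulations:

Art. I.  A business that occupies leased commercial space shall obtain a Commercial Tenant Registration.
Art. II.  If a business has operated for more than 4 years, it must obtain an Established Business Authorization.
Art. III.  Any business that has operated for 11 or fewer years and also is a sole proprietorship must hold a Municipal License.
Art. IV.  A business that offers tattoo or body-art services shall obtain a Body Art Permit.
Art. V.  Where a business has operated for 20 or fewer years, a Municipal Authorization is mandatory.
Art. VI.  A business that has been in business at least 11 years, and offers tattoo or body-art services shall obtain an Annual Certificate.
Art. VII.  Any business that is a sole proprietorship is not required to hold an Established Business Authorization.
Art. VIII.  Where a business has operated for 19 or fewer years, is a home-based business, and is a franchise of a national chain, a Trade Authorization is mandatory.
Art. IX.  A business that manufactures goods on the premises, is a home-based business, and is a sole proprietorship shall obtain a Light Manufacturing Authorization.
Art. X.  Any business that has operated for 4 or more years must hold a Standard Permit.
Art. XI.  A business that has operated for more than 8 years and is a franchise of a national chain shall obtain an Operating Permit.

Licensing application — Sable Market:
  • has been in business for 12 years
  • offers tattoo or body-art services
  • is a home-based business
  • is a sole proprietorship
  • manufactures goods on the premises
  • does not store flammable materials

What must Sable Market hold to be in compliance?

Art. I. is a home-based business (not: occupies leased commercial space) → Commercial Tenant Registration not required.
Art. II. years in business 12 > 4 → Established Business Authorization required.
Art. III. years in business 12 > 11; is a sole proprietorship → Municipal License not required.
Art. IV. offers tattoo or body-art services → Body Art Permit required.
Art. V. years in business 12 ≤ 20 → Municipal Authorization required.
Art. VI. years in business 12 ≥ 11; offers tattoo or body-art services → Annual Certificate required.
Art. VII. is a sole proprietorship → exempt from Established Business Authorization.
Art. VIII. years in business 12 ≤ 19; is a home-based business; is a sole proprietorship (not: is a franchise of a national chain) → Trade Authorization not required.
Art. IX. manufactures goods on the premises; is a home-based business; is a sole proprietorship → Light Manufacturing Authorization required.
Art. X. years in business 12 ≥ 4 → Standard Permit required.
Art. XI. years in business 12 > 8; is a sole proprietorship (not: is a franchise of a national chain) → Operating Permit not required.

Annual Certificate, Body Art Permit, Light Manufacturing Authorization, Municipal Authorization, Standard Permit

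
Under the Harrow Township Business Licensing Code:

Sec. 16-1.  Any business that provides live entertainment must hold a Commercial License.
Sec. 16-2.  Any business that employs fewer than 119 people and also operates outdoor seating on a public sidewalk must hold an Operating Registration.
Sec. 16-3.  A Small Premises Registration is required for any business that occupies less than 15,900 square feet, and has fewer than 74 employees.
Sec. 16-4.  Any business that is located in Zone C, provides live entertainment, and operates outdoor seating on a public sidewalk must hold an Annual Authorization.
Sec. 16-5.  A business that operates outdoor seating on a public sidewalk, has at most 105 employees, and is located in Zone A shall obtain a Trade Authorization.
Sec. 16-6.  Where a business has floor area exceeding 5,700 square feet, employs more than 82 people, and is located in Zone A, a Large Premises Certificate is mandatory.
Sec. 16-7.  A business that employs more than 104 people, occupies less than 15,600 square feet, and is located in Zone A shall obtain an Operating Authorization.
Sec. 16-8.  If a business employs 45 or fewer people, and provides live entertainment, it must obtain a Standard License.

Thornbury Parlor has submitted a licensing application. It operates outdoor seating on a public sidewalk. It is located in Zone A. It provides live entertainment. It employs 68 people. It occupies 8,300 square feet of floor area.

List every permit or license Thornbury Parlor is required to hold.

Sec. 16-1. provides live entertainment → Commercial License required.
Sec. 16-2. employees 68 < 119; operates outdoor seating on a public sidewalk → Operating Registration required.
Sec. 16-3. floor area 8,300 square feet < 15,900 square feet; employees 68 < 74 → Small Premises Registration required.
Sec. 16-4. is located in Zone A (not: is located in Zone C); provides live entertainment; operates outdoor seating on a public sidewalk → Annual Authorization not required.
Sec. 16-5. operates outdoor seating on a public sidewalk; employees 68 ≤ 105; is located in Zone A → Trade Authorization required.
Sec. 16-6. floor area 8,300 square feet > 5,700 square feet; employees 68 ≤ 82; is located in Zone A → Large Premises Certificate not required.
Sec. 16-7. employees 68 ≤ 104; floor area 8,300 square feet < 15,600 square feet; is located in Zone A → Operating Authorization not required.
Sec. 16-8. employees 68 > 45; provides live entertainment → Standard License not required.

Commercial License, Operating Registration, Small Premises Registration, Trade Authorization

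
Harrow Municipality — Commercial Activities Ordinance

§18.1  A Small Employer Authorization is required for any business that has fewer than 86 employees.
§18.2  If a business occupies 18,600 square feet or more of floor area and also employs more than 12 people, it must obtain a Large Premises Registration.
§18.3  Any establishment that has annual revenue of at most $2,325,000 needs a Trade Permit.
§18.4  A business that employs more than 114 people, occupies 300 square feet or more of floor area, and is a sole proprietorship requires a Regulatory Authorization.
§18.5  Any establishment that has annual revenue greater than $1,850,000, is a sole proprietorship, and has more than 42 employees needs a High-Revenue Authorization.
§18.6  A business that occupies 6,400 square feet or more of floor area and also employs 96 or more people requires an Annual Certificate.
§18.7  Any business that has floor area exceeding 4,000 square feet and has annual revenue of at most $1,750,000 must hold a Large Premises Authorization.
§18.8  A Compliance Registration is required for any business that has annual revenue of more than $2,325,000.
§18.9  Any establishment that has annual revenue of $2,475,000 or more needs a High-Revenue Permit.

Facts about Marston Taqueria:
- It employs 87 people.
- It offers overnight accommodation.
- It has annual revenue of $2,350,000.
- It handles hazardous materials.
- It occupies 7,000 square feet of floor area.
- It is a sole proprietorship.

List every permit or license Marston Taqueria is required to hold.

Compliance Registration, High-Revenue Authorization

§18.1 employees 87 ≥ 86 → Small Employer Authorization not required.
§18.2 floor area 7,000 square feet < 18,600 square feet; employees 87 > 12 → Large Premises Registration not required.
§18.3 revenue $2,350,000 > $2,325,000 → Trade Permit not required.
§18.4 employees 87 ≤ 114; floor area 7,000 square feet ≥ 300 square feet; is a sole proprietorship → Regulatory Authorization not required.
§18.5 revenue $2,350,000 > $1,850,000; is a sole proprietorship; employees 87 > 42 → High-Revenue Authorization required.
§18.6 floor area 7,000 square feet ≥ 6,400 square feet; employees 87 < 96 → Annual Certificate not required.
§18.7 floor area 7,000 square feet > 4,000 square feet; revenue $2,350,000 > $1,750,000 → Large Premises Authorization not required.
§18.8 revenue $2,350,000 > $2,325,000 → Compliance Registration required.
§18.9 revenue $2,350,000 < $2,475,000 → High-Revenue Permit not required.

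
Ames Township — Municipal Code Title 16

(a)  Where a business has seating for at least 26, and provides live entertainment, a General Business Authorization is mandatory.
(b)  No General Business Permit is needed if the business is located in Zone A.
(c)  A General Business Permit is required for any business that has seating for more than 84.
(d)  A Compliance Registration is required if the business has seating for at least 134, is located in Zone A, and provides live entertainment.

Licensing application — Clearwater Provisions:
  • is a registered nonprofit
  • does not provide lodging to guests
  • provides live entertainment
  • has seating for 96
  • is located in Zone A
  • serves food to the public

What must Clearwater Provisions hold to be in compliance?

General Business Authorization

(a) seating 96 ≥ 26; provides live entertainment → General Business Authorization required.
(b) is located in Zone A → exempt from General Business Permit.
(c) seating 96 > 84 → General Business Permit required.
(d) seating 96 < 134; is located in Zone A; provides live entertainment → Compliance Registration not required.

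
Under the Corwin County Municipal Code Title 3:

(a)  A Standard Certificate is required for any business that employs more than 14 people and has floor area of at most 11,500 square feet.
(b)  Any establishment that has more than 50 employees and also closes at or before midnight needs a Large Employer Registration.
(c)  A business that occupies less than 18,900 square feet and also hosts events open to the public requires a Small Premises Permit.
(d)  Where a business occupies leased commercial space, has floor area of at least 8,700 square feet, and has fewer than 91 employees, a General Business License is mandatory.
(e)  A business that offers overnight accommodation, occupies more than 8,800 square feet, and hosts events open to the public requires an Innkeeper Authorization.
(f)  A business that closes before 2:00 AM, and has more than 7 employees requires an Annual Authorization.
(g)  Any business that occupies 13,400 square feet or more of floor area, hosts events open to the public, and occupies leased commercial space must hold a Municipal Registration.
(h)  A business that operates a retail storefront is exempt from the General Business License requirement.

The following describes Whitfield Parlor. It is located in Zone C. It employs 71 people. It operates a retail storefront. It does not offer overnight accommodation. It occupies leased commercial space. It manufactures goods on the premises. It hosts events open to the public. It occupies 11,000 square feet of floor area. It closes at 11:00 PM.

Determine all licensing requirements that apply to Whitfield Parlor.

(a) employees 71 > 14; floor area 11,000 square feet ≤ 11,500 square feet → Standard Certificate required.
(b) employees 71 > 50; closes 11:00 PM, at/before midnight → Large Employer Registration required.
(c) floor area 11,000 square feet < 18,900 square feet; hosts events open to the public → Small Premises Permit required.
(d) occupies leased commercial space; floor area 11,000 square feet ≥ 8,700 square feet; employees 71 < 91 → General Business License required.
(e) does not offer overnight accommodation; floor area 11,000 square feet > 8,800 square feet; hosts events open to the public → Innkeeper Authorization not required.
(f) closes 11:00 PM, at/before 2:00 AM; employees 71 > 7 → Annual Authorization required.
(g) floor area 11,000 square feet < 13,400 square feet; hosts events open to the public; occupies leased commercial space → Municipal Registration not required.
(h) operates a retail storefront → exempt from General Business License.

Annual Authorization, Large Employer Registration, Small Premises Permit, Standard Certificate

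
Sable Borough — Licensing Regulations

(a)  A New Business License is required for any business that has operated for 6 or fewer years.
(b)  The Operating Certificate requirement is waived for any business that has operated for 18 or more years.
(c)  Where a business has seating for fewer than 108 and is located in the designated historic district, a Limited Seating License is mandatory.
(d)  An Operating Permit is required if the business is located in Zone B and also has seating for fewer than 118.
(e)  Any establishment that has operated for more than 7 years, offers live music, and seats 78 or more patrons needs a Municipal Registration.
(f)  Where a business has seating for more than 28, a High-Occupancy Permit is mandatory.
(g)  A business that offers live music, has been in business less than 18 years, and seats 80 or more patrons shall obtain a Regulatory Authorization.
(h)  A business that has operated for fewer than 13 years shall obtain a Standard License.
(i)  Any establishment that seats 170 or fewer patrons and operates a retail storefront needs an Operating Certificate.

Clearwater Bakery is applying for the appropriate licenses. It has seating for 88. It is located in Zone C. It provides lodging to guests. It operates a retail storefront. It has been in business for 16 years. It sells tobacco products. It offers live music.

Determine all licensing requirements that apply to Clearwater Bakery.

(a) years in business 16 > 6 → New Business License not required.
(b) years in business 16 < 18 → Operating Certificate exemption does not apply.
(c) seating 88 < 108; is located in Zone C (not: is located in the designated historic district) → Limited Seating License not required.
(d) is located in Zone C (not: is located in Zone B); seating 88 < 118 → Operating Permit not required.
(e) years in business 16 > 7; offers live music; seating 88 ≥ 78 → Municipal Registration required.
(f) seating 88 > 28 → High-Occupancy Permit required.
(g) offers live music; years in business 16 < 18; seating 88 ≥ 80 → Regulatory Authorization required.
(h) years in business 16 ≥ 13 → Standard License not required.
(i) seating 88 ≤ 170; operates a retail storefront → Operating Certificate required.

High-Occupancy Permit, Municipal Registration, Operating Certificate, Regulatory Authorization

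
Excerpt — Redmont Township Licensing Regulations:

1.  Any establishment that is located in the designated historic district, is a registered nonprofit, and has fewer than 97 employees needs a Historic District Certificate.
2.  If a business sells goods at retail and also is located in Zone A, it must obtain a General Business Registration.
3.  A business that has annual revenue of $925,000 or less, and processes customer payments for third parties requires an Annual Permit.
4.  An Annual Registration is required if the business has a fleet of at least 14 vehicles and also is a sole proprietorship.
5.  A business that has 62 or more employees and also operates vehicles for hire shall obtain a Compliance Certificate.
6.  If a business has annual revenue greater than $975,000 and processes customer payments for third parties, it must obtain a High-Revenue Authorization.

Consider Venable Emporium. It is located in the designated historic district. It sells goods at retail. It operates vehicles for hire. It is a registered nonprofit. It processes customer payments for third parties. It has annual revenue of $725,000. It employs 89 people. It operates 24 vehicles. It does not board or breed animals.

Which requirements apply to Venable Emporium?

1. is located in the designated historic district; is a registered nonprofit; employees 89 < 97 → Historic District Certificate required.
2. sells goods at retail; is located in the designated historic district (not: is located in Zone A) → General Business Registration not required.
3. revenue $725,000 ≤ $925,000; processes customer payments for third parties → Annual Permit required.
4. vehicles 24 ≥ 14; is a registered nonprofit (not: is a sole proprietorship) → Annual Registration not required.
5. employees 89 ≥ 62; operates vehicles for hire → Compliance Certificate required.
6. revenue $725,000 ≤ $975,000; processes customer payments for third parties → High-Revenue Authorization not required.

Annual Permit, Compliance Certificate, Historic District Certificate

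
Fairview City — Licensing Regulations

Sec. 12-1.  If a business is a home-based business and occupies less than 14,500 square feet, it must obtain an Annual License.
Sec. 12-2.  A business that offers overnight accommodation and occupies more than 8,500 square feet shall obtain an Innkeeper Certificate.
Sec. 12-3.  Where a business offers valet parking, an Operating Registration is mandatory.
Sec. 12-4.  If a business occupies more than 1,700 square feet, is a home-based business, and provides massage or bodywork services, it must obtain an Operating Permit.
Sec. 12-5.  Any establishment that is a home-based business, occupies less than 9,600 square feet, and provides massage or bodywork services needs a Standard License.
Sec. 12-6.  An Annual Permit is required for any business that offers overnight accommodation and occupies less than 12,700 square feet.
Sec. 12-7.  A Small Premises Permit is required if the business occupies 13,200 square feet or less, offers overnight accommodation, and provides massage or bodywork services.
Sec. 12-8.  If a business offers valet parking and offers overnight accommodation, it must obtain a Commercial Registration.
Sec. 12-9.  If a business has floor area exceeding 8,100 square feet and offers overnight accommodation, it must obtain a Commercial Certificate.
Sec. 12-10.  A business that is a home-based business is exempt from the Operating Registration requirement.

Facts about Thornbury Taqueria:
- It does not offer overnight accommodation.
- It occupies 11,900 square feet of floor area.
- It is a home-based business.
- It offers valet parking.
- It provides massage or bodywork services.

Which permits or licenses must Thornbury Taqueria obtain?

Annual License, Operating Permit

Sec. 12-1. is a home-based business; floor area 11,900 square feet < 14,500 square feet → Annual License required.
Sec. 12-2. does not offer overnight accommodation; floor area 11,900 square feet > 8,500 square feet → Innkeeper Certificate not required.
Sec. 12-3. offers valet parking → Operating Registration required.
Sec. 12-4. floor area 11,900 square feet > 1,700 square feet; is a home-based business; provides massage or bodywork services → Operating Permit required.
Sec. 12-5. is a home-based business; floor area 11,900 square feet ≥ 9,600 square feet; provides massage or bodywork services → Standard License not required.
Sec. 12-6. does not offer overnight accommodation; floor area 11,900 square feet < 12,700 square feet → Annual Permit not required.
Sec. 12-7. floor area 11,900 square feet ≤ 13,200 square feet; does not offer overnight accommodation; provides massage or bodywork services → Small Premises Permit not required.
Sec. 12-8. offers valet parking; does not offer overnight accommodation → Commercial Registration not required.
Sec. 12-9. floor area 11,900 square feet > 8,100 square feet; does not offer overnight accommodation → Commercial Certificate not required.
Sec. 12-10. is a home-based business → exempt from Operating Registration.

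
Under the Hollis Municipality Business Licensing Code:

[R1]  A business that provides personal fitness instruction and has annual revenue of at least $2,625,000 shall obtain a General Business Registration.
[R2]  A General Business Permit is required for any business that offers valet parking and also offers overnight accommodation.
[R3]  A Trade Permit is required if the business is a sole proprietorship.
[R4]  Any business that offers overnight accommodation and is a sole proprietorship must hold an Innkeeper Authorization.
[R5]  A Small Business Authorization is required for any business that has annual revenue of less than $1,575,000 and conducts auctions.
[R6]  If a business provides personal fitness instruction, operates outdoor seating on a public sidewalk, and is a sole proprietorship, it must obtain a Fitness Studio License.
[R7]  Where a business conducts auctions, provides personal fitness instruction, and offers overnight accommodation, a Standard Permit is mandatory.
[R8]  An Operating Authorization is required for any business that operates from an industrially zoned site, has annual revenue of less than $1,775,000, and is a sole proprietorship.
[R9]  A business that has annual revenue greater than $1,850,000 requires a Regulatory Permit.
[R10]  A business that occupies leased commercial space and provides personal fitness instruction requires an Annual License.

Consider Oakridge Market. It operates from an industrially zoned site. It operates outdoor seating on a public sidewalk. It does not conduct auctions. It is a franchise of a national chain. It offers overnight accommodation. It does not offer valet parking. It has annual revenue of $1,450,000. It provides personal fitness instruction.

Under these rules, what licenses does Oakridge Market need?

[R1] provides personal fitness instruction; revenue $1,450,000 < $2,625,000 → General Business Registration not required.
[R2] does not offer valet parking; offers overnight accommodation → General Business Permit not required.
[R3] is a franchise of a national chain (not: is a sole proprietorship) → Trade Permit not required.
[R4] offers overnight accommodation; is a franchise of a national chain (not: is a sole proprietorship) → Innkeeper Authorization not required.
[R5] revenue $1,450,000 < $1,575,000; does not conduct auctions → Small Business Authorization not required.
[R6] provides personal fitness instruction; operates outdoor seating on a public sidewalk; is a franchise of a national chain (not: is a sole proprietorship) → Fitness Studio License not required.
[R7] does not conduct auctions; provides personal fitness instruction; offers overnight accommodation → Standard Permit not required.
[R8] operates from an industrially zoned site; revenue $1,450,000 < $1,775,000; is a franchise of a national chain (not: is a sole proprietorship) → Operating Authorization not required.
[R9] revenue $1,450,000 ≤ $1,850,000 → Regulatory Permit not required.
[R10] operates from an industrially zoned site (not: occupies leased commercial space); provides personal fitness instruction → Annual License not required.

None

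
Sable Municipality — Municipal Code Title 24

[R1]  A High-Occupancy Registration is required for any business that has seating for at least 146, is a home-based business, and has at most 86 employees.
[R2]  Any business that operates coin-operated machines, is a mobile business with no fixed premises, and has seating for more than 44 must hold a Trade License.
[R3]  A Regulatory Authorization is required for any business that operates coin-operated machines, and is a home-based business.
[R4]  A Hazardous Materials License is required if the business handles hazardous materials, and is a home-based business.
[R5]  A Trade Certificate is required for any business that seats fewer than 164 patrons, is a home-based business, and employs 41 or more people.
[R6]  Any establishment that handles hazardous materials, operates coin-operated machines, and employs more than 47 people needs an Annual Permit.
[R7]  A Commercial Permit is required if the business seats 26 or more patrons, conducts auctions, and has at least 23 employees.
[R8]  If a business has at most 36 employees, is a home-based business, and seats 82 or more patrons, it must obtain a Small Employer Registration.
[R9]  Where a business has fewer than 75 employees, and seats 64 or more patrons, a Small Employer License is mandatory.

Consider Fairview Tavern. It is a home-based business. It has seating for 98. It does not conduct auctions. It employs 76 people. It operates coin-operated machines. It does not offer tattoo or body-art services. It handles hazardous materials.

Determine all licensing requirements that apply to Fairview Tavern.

[R1] seating 98 < 146; is a home-based business; employees 76 ≤ 86 → High-Occupancy Registration not required.
[R2] operates coin-operated machines; is a home-based business (not: is a mobile business with no fixed premises); seating 98 > 44 → Trade License not required.
[R3] operates coin-operated machines; is a home-based business → Regulatory Authorization required.
[R4] handles hazardous materials; is a home-based business → Hazardous Materials License required.
[R5] seating 98 < 164; is a home-based business; employees 76 ≥ 41 → Trade Certificate required.
[R6] handles hazardous materials; operates coin-operated machines; employees 76 > 47 → Annual Permit required.
[R7] seating 98 ≥ 26; does not conduct auctions; employees 76 ≥ 23 → Commercial Permit not required.
[R8] employees 76 > 36; is a home-based business; seating 98 ≥ 82 → Small Employer Registration not required.
[R9] employees 76 ≥ 75; seating 98 ≥ 64 → Small Employer License not required.

Annual Permit, Hazardous Materials License, Regulatory Authorization, Trade Certificate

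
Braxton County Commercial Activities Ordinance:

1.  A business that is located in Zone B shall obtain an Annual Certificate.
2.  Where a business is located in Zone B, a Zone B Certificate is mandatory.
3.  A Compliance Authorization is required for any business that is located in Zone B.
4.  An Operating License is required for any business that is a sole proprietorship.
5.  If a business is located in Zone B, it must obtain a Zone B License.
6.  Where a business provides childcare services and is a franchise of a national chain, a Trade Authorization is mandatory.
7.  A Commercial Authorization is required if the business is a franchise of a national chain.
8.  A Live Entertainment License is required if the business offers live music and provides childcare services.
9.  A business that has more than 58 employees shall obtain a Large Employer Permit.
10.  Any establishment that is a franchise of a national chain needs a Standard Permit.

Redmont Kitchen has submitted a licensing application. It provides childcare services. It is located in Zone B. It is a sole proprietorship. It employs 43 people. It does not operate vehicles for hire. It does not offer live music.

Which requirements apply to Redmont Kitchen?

Annual Certificate, Compliance Authorization, Operating License, Zone B Certificate, Zone B License

1. is located in Zone B → Annual Certificate required.
2. is located in Zone B → Zone B Certificate required.
3. is located in Zone B → Compliance Authorization required.
4. is a sole proprietorship → Operating License required.
5. is located in Zone B → Zone B License required.
6. provides childcare services; is a sole proprietorship (not: is a franchise of a national chain) → Trade Authorization not required.
7. is a sole proprietorship (not: is a franchise of a national chain) → Commercial Authorization not required.
8. does not offer live music; provides childcare services → Live Entertainment License not required.
9. employees 43 ≤ 58 → Large Employer Permit not required.
10. is a sole proprietorship (not: is a franchise of a national chain) → Standard Permit not required.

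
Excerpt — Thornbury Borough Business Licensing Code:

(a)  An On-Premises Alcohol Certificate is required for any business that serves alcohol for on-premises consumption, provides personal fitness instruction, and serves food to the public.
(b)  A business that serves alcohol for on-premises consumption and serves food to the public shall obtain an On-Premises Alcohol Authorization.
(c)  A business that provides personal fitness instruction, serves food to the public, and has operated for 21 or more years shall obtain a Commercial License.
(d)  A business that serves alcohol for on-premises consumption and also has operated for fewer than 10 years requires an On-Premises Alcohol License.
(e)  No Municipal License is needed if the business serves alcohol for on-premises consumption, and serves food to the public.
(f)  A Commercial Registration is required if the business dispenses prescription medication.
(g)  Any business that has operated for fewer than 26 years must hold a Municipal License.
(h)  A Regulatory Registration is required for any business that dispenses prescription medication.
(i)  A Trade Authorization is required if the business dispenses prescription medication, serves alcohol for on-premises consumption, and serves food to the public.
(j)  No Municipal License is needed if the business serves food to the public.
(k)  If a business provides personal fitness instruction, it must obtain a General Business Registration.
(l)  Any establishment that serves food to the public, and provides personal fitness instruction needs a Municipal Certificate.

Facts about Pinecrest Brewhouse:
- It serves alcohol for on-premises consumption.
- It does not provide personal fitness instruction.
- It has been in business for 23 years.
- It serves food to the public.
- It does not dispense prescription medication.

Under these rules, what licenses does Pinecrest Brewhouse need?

On-Premises Alcohol Authorization

(a) serves alcohol for on-premises consumption; does not provide personal fitness instruction; serves food to the public → On-Premises Alcohol Certificate not required.
(b) serves alcohol for on-premises consumption; serves food to the public → On-Premises Alcohol Authorization required.
(c) does not provide personal fitness instruction; serves food to the public; years in business 23 ≥ 21 → Commercial License not required.
(d) serves alcohol for on-premises consumption; years in business 23 ≥ 10 → On-Premises Alcohol License not required.
(e) serves alcohol for on-premises consumption; serves food to the public → exempt from Municipal License.
(f) does not dispense prescription medication → Commercial Registration not required.
(g) years in business 23 < 26 → Municipal License required.
(h) does not dispense prescription medication → Regulatory Registration not required.
(i) does not dispense prescription medication; serves alcohol for on-premises consumption; serves food to the public → Trade Authorization not required.
(j) serves food to the public → exempt from Municipal License.
(k) does not provide personal fitness instruction → General Business Registration not required.
(l) serves food to the public; does not provide personal fitness instruction → Municipal Certificate not required.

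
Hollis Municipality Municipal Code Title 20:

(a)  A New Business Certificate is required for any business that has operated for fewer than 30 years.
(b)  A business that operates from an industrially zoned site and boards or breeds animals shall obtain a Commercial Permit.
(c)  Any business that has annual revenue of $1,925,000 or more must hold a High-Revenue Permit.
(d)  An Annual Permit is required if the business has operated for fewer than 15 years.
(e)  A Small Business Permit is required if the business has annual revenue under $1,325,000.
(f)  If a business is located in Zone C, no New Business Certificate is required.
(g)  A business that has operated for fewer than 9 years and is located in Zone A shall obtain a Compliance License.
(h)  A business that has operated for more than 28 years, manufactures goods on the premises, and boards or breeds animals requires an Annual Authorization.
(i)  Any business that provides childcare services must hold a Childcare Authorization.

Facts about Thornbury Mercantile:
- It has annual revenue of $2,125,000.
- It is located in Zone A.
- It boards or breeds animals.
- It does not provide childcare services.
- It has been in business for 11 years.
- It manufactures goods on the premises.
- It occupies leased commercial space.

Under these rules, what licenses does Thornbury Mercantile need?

(a) years in business 11 < 30 → New Business Certificate required.
(b) occupies leased commercial space (not: operates from an industrially zoned site); boards or breeds animals → Commercial Permit not required.
(c) revenue $2,125,000 ≥ $1,925,000 → High-Revenue Permit required.
(d) years in business 11 < 15 → Annual Permit required.
(e) revenue $2,125,000 ≥ $1,325,000 → Small Business Permit not required.
(f) is located in Zone A (not: is located in Zone C) → New Business Certificate exemption does not apply.
(g) years in business 11 ≥ 9; is located in Zone A → Compliance License not required.
(h) years in business 11 ≤ 28; manufactures goods on the premises; boards or breeds animals → Annual Authorization not required.
(i) does not provide childcare services → Childcare Authorization not required.

Annual Permit, High-Revenue Permit, New Business Certificate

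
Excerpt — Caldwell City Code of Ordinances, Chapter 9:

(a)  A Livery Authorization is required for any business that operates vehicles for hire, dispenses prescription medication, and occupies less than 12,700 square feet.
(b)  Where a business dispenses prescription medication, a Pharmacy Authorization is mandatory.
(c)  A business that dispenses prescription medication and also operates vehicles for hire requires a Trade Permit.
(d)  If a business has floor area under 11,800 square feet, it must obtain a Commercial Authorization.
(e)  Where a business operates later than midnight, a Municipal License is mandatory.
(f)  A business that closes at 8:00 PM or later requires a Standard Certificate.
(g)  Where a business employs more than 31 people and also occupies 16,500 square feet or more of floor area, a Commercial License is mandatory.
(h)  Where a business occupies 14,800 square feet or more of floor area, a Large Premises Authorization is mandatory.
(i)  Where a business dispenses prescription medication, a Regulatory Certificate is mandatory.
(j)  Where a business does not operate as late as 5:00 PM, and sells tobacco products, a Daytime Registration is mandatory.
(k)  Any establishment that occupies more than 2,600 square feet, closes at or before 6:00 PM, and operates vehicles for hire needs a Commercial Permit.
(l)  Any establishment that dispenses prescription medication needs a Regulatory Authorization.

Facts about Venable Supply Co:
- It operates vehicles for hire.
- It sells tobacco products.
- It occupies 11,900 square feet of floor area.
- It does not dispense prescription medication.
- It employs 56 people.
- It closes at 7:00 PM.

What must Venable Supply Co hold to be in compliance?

(a) operates vehicles for hire; does not dispense prescription medication; floor area 11,900 square feet < 12,700 square feet → Livery Authorization not required.
(b) does not dispense prescription medication → Pharmacy Authorization not required.
(c) does not dispense prescription medication; operates vehicles for hire → Trade Permit not required.
(d) floor area 11,900 square feet ≥ 11,800 square feet → Commercial Authorization not required.
(e) closes 7:00 PM, at/before midnight → Municipal License not required.
(f) closes 7:00 PM, at/before 8:00 PM → Standard Certificate not required.
(g) employees 56 > 31; floor area 11,900 square feet < 16,500 square feet → Commercial License not required.
(h) floor area 11,900 square feet < 14,800 square feet → Large Premises Authorization not required.
(i) does not dispense prescription medication → Regulatory Certificate not required.
(j) closes 7:00 PM, after 5:00 PM; sells tobacco products → Daytime Registration not required.
(k) floor area 11,900 square feet > 2,600 square feet; closes 7:00 PM, after 6:00 PM; operates vehicles for hire → Commercial Permit not required.
(l) does not dispense prescription medication → Regulatory Authorization not required.

None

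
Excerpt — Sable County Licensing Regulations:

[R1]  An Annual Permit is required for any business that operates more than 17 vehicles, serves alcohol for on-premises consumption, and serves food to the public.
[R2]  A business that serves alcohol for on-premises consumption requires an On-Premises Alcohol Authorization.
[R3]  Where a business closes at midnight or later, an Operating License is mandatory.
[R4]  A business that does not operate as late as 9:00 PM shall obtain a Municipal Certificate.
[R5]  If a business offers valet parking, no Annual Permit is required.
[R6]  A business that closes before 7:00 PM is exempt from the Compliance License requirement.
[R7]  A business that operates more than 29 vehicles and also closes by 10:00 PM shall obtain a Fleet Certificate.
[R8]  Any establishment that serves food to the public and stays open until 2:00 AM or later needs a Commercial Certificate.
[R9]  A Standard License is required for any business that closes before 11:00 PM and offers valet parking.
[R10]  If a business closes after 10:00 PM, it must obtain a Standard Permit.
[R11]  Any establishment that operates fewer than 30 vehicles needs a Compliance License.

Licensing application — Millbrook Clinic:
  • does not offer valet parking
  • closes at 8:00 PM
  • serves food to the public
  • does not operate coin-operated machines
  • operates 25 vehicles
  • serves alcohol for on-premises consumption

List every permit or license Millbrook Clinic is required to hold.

Annual Permit, Compliance License, Municipal Certificate, On-Premises Alcohol Authorization

[R1] vehicles 25 > 17; serves alcohol for on-premises consumption; serves food to the public → Annual Permit required.
[R2] serves alcohol for on-premises consumption → On-Premises Alcohol Authorization required.
[R3] closes 8:00 PM, at/before midnight → Operating License not required.
[R4] closes 8:00 PM, at/before 9:00 PM → Municipal Certificate required.
[R5] does not offer valet parking → Annual Permit exemption does not apply.
[R6] closes 8:00 PM, after 7:00 PM → Compliance License exemption does not apply.
[R7] vehicles 25 ≤ 29; closes 8:00 PM, at/before 10:00 PM → Fleet Certificate not required.
[R8] serves food to the public; closes 8:00 PM, at/before 2:00 AM → Commercial Certificate not required.
[R9] closes 8:00 PM, at/before 11:00 PM; does not offer valet parking → Standard License not required.
[R10] closes 8:00 PM, at/before 10:00 PM → Standard Permit not required.
[R11] vehicles 25 < 30 → Compliance License required.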